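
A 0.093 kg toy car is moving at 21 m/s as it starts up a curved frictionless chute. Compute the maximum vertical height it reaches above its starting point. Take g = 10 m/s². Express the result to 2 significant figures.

By energy conservation, ½mv² = mgh
h = v²/(2g) = 21²/(2 × 10) = 22.05 m

h = 22 m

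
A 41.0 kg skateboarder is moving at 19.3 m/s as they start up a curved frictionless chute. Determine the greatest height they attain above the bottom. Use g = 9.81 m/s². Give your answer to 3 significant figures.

By energy conservation, ½mv² = mgh
h = v²/(2g) = 19.3²/(2 × 9.81) = 18.99 m

h = 19.0 m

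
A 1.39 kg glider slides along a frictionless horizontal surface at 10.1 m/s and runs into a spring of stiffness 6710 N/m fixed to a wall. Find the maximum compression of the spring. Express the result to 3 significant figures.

x = 0.145 m

At max compression the glider is momentarily at rest: ½mv² = ½kx²
x = v√(m/k) = 10.1 × √(1.39/6710) = 0.1454 m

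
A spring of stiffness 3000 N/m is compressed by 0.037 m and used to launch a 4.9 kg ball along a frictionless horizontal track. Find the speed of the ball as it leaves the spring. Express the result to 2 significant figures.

v = 0.92 m/s

The ball leaves the spring when the spring is at natural length, so ½kx² = ½mv²
v = x√(k/m) = 0.037 × √(3000/4.9) = 0.9155 m/s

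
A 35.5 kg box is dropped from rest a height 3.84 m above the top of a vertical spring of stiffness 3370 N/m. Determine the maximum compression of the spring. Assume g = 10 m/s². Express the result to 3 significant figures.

Take the reference level at the top of the uncompressed spring. At max compression the box has fallen H + x and is momentarily at rest:
mg(H + x) = ½kx²
½(3370)x² − (35.5)(10)x − (35.5)(10)(3.84) = 0
1685x² − 355.0x − 1363 = 0
x = [355.0 + √(126025 + 9.1880e+06)]/(2 × 1685) = 1.011 m

x = 1.01 m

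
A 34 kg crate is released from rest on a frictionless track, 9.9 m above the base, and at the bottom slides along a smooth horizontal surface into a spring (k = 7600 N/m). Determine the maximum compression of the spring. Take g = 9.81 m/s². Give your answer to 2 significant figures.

x = 0.93 m

Gravitational PE at the top equals spring PE at max compression: mgh = ½kx²
x = √(2mgh/k) = √(2 × 34 × 9.81 × 9.9 / 7600) = 0.9322 m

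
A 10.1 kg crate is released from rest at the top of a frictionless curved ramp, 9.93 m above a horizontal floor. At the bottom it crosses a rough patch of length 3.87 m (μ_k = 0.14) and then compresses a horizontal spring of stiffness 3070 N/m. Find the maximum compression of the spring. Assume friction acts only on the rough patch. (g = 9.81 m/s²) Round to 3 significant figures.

Initial energy: E₁ = mgh = (10.1)(9.81)(9.93) = 983.87 J
Friction removes W_f = μ_k mg d = (0.14)(10.1)(9.81)(3.87) = 53.68 J
Energy reaching the spring: E = 983.87 − 53.68 = 930.19 J
At max compression ½kx² = E ⇒ x = √(2E/k) = √(2 × 930.19/3070) = 0.7785 m

x = 0.778 m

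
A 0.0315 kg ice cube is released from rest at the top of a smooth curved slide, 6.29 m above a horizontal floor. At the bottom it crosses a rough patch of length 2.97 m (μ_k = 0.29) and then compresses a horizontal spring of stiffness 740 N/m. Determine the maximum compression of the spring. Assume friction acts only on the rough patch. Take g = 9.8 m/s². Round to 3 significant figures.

Initial energy: E₁ = mgh = (0.0315)(9.8)(6.29) = 1.9417 J
Friction removes W_f = μ_k mg d = (0.29)(0.0315)(9.8)(2.97) = 0.2659 J
Energy reaching the spring: E = 1.9417 − 0.2659 = 1.6758 J
At max compression ½kx² = E ⇒ x = √(2E/k) = √(2 × 1.6758/740) = 0.06730 m

x = 0.0673 m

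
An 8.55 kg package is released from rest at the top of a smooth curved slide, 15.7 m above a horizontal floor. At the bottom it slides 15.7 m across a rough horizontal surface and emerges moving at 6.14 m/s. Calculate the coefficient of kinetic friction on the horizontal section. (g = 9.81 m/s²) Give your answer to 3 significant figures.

μ_k = 0.878

Energy bookkeeping (friction removes W_f = μ_k N d):
mgh = ½mv² + μ_k m g d
mgh = 1316.8 J; ½mv² = 161.17 J
W_f = 1316.8 − 161.17 = 1156 J
μ_k = W_f/(mg·d) = 1156/(83.88 × 15.7) = 0.8776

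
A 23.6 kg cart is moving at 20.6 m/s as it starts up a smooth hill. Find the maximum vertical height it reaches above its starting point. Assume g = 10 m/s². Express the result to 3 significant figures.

By energy conservation, ½mv² = mgh
h = v²/(2g) = 20.6²/(2 × 10) = 21.22 m

h = 21.2 m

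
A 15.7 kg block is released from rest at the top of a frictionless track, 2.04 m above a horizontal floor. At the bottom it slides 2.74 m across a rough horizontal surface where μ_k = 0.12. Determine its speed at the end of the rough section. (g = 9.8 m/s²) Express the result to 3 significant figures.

Applying the work–energy principle:
mgh = ½mv² + μ_k m g d
W_f = μ_k mg d = (0.12)(15.7)(9.8)(2.74) = 50.59 J
½mv² = mgh − W_f = 313.87 − 50.59 = 263.29 J
v = √(2 × 263.29/15.7) = 5.791 m/s

v = 5.79 m/s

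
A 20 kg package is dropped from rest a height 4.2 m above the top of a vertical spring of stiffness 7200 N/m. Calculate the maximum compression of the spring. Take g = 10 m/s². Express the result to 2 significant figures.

Measuring PE from the top of the relaxed spring, at max compression the package has dropped H + x with zero KE, so:
mg(H + x) = ½kx²
½(7200)x² − (20)(10)x − (20)(10)(4.2) = 0
3600x² − 200.0x − 840.0 = 0
x = [200.0 + √(40000 + 1.2096e+07)]/(2 × 3600) = 0.5116 m

x = 0.51 m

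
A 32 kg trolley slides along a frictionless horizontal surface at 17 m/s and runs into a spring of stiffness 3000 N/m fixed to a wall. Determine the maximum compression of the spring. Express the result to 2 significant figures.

x = 1.8 m

Conservation of energy between contact and max compression: ½mv² = ½kx²
x = v√(m/k) = 17 × √(32/3000) = 1.756 m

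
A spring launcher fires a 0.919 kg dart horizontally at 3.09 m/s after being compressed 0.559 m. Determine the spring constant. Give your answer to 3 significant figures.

½kx² = ½mv²
k = mv²/x² = (0.919)(3.09)²/(0.559)² = 28.08 N/m

k = 28.1 N/m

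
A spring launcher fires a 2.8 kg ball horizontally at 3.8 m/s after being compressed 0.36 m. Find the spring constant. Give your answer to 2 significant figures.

k = 310 N/m

Energy stored in the spring equals the launch KE: ½kx² = ½mv²
k = mv²/x² = (2.8)(3.8)²/(0.36)² = 312.0 N/m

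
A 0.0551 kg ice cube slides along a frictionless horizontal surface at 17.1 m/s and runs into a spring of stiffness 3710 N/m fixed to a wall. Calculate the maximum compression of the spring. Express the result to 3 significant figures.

At max compression the cube is momentarily at rest: ½mv² = ½kx²
x = v√(m/k) = 17.1 × √(0.0551/3710) = 0.06590 m

x = 0.0659 m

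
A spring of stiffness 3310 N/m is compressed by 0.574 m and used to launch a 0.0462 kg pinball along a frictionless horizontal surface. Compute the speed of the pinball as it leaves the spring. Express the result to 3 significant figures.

v = 154 m/s

Spring PE converts entirely to kinetic energy: ½kx² = ½mv²
v = x√(k/m) = 0.574 × √(3310/0.0462) = 153.6 m/s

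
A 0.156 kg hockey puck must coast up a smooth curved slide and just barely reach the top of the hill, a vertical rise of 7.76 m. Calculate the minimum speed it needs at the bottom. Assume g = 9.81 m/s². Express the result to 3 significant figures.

At the top it is momentarily at rest, so all KE converts to PE: ½mv² = mgh
v = √(2gh) = √(2 × 9.81 × 7.76) = 12.34 m/s

v = 12.3 m/s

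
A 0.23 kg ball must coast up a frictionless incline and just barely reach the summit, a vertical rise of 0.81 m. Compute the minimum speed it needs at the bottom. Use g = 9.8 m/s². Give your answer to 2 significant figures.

At the top it is momentarily at rest, so all KE converts to PE: ½mv² = mgh
v = √(2gh) = √(2 × 9.8 × 0.81) = 3.984 m/s

v = 4.0 m/s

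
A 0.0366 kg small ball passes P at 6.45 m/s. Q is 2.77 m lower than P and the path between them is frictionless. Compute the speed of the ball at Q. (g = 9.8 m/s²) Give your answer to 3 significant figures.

Equating total energy at the two states: ½mv₀² + mgh = ½mv²
The mass cancels from both sides.
v² = v₀² + 2gh = (6.45)² + 2(9.8)(2.77) = 95.894
v = √95.894 = 9.793 m/s

v = 9.79 m/s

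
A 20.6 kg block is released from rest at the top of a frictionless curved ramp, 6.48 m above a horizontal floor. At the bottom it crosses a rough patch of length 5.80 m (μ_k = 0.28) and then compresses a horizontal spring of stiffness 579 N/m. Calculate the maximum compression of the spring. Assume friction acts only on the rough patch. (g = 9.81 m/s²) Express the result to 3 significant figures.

x = 1.84 m

Initial energy: E₁ = mgh = (20.6)(9.81)(6.48) = 1309.5 J
Friction removes W_f = μ_k mg d = (0.28)(20.6)(9.81)(5.80) = 328.2 J
Energy reaching the spring: E = 1309.5 − 328.2 = 981.33 J
At max compression ½kx² = E ⇒ x = √(2E/k) = √(2 × 981.33/579) = 1.841 m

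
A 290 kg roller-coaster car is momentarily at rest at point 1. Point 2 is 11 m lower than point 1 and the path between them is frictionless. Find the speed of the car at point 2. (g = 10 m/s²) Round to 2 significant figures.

By conservation of mechanical energy, mgh = ½mv²
v = √(2gh) = √(2 × 10 × 11) = √220.00 = 14.83 m/s

v = 15 m/s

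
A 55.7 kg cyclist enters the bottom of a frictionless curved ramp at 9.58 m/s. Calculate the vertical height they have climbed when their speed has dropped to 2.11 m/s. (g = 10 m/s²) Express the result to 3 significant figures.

h = 4.37 m

Energy balance between the two points: ½mv₁² = ½mv₂² + mgh
h = (v₁² − v₂²)/(2g) = (9.58² − 2.11²)/(2 × 10) = 4.366 m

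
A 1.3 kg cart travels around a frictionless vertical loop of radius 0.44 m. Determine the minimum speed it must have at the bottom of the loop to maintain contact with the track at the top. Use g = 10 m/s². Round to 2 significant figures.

v = 4.7 m/s

At the top: mg = mv_top²/r ⇒ v_top² = gr = 4.400 m²/s²
Energy from bottom to top (height 2r): ½mv_bot² = ½mv_top² + mg(2r)
v_bot² = gr + 4gr = 5gr = 22.00
v_bot = √(5gr) = 4.690 m/s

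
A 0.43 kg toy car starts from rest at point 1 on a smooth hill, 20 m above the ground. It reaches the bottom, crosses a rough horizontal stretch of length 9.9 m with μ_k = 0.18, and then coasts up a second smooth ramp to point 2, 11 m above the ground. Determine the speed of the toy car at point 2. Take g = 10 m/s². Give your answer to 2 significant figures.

Energy at 1: mgh₁ = (0.43)(10)(20) = 86.000 J
Friction loss: W_f = μ_k mg d = 7.663 J
At 2: ½mv² + mgh₂ = mgh₁ − W_f
½mv² = 86.000 − 7.663 − 47.300 = 31.037 J
v = √(2 × 31.037/0.43) = 12.01 m/s

v = 12 m/s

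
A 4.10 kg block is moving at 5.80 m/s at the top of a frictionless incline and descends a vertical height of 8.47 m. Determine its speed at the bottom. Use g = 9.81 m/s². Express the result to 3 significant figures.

By conservation of mechanical energy, ½mv₀² + mgh = ½mv²
v² = v₀² + 2gh = (5.80)² + 2(9.81)(8.47) = 199.82
v = √199.82 = 14.14 m/s

v = 14.1 m/s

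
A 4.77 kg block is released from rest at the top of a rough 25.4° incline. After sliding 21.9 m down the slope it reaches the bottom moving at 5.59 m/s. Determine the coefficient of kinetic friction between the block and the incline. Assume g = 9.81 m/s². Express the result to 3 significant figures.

Energy balance down the incline: mg L sinθ − ½mv² = μ_k (mg cosθ) L
mgL sinθ = 439.57 J; ½mv² = 74.527 J
W_f = 439.57 − 74.527 = 365.0 J
μ_k = W_f/(mg cosθ · L) = 365.0/(42.27 × 21.9) = 0.3943

μ_k = 0.394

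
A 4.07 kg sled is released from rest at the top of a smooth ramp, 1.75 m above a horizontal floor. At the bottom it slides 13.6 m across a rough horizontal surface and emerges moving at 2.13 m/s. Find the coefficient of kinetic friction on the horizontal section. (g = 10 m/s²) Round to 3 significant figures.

Applying the work–energy principle:
mgh = ½mv² + μ_k m g d
mgh = 71.225 J; ½mv² = 9.2326 J
W_f = 71.225 − 9.2326 = 61.99 J
μ_k = W_f/(mg·d) = 61.99/(40.70 × 13.6) = 0.1120

μ_k = 0.112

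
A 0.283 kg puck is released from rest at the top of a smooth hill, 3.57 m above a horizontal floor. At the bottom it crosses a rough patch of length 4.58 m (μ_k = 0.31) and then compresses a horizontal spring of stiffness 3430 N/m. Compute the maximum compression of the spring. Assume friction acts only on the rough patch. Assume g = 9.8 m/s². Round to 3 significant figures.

Initial energy: E₁ = mgh = (0.283)(9.8)(3.57) = 9.9010 J
Friction removes W_f = μ_k mg d = (0.31)(0.283)(9.8)(4.58) = 3.938 J
Energy reaching the spring: E = 9.9010 − 3.938 = 5.9634 J
At max compression ½kx² = E ⇒ x = √(2E/k) = √(2 × 5.9634/3430) = 0.05897 m

x = 0.0590 m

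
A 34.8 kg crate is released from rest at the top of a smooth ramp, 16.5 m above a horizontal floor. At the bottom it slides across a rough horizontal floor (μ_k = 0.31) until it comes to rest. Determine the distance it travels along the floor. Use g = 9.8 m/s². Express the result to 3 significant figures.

d = 53.2 m

Energy at the top = energy at the end + work done against friction:
At rest all PE has been dissipated by friction: mgh = μ_k m g d
d = h/μ_k = 16.5/0.31 = 53.23 m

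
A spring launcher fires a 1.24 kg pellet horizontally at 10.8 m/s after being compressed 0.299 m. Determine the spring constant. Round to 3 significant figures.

Spring PE at full compression equals KE at release: ½kx² = ½mv²
k = mv²/x² = (1.24)(10.8)²/(0.299)² = 1618 N/m

k = 1620 N/m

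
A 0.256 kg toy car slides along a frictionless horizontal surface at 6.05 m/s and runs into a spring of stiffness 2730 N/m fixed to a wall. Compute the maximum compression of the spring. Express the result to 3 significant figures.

At max compression the car is momentarily at rest: ½mv² = ½kx²
x = v√(m/k) = 6.05 × √(0.256/2730) = 0.05859 m

x = 0.0586 m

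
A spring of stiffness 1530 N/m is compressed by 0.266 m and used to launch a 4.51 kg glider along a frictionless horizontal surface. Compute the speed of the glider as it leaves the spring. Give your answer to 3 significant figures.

Spring PE converts entirely to kinetic energy: ½kx² = ½mv²
v = x√(k/m) = 0.266 × √(1530/4.51) = 4.899 m/s

v = 4.90 m/s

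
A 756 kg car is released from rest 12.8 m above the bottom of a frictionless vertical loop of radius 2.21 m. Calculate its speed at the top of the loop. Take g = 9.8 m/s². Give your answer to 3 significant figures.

Energy conservation: mgh = ½mv_top² + mg(2r)
v_top² = 2g(h − 2r) = 2(9.8)(12.8 − 4.420) = 164.2
v_top = 12.82 m/s

v = 12.8 m/s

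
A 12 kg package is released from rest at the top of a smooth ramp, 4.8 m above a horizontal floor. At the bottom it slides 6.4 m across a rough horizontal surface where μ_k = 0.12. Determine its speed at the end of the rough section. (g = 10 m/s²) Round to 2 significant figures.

v = 9.0 m/s

Energy at the top = energy at the end + work done against friction:
mgh = ½mv² + μ_k m g d
W_f = μ_k mg d = (0.12)(12)(10)(6.4) = 92.16 J
½mv² = mgh − W_f = 576.00 − 92.16 = 483.84 J
v = √(2 × 483.84/12) = 8.980 m/s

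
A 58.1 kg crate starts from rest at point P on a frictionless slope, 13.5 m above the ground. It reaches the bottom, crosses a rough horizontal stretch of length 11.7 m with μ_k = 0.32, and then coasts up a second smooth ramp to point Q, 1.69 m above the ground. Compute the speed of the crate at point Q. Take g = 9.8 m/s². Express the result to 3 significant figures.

v = 12.6 m/s

Energy at P: mgh₁ = (58.1)(9.8)(13.5) = 7686.6 J
Friction loss: W_f = μ_k mg d = 2132 J
At Q: ½mv² + mgh₂ = mgh₁ − W_f
½mv² = 7686.6 − 2132 − 962.25 = 4592.6 J
v = √(2 × 4592.6/58.1) = 12.57 m/s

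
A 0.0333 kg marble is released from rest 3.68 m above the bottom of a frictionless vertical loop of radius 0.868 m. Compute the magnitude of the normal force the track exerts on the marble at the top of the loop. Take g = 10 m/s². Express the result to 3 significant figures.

N = 1.16 N

Energy from release to top (height 2r): mgh = ½mv_top² + mg(2r)
v_top² = 2g(h − 2r) = 2(10)(3.68 − 1.736) = 38.880 m²/s²
At the top, both N and weight point toward the centre: N + mg = mv_top²/r
N = m(v_top²/r − g) = 0.0333(38.880/0.868 − 10) = 1.159 N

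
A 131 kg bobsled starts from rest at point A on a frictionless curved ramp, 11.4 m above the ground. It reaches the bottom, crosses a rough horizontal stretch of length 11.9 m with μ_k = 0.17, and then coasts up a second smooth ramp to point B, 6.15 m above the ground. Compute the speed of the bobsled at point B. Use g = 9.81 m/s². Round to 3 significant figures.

Energy at A: mgh₁ = (131)(9.81)(11.4) = 14650 J
Friction loss: W_f = μ_k mg d = 2600 J
At B: ½mv² + mgh₂ = mgh₁ − W_f
½mv² = 14650 − 2600 − 7903.4 = 4147.0 J
v = √(2 × 4147.0/131) = 7.957 m/s

v = 7.96 m/s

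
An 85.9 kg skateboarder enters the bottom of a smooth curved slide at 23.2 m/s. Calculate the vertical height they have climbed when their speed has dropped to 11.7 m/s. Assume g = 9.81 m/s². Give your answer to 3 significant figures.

h = 20.5 m

Energy balance between the two points: ½mv₁² = ½mv₂² + mgh
h = (v₁² − v₂²)/(2g) = (23.2² − 11.7²)/(2 × 9.81) = 20.46 m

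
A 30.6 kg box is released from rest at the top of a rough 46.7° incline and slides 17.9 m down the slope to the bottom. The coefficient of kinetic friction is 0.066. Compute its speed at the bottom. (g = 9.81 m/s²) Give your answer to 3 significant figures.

Energy: mgh = ½mv² + W_f, with h = L sinθ and W_f = μ_k (mg cosθ) L
mgh = mgL sinθ = (30.6)(9.81)(17.9)sin46.7° = 3910.6 J
W_f = μ_k mg cosθ · L = (0.066)(30.6)(9.81)cos46.7°·17.9 = 243.2 J
½mv² = 3910.6 − 243.2 = 3667.3 J
v = √(2 × 3667.3/30.6) = 15.48 m/s

v = 15.5 m/s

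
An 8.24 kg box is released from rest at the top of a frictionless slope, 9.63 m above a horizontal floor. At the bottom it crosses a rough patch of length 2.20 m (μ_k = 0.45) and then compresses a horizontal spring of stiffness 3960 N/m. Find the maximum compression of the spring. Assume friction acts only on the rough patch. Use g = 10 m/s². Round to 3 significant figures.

Initial energy: E₁ = mgh = (8.24)(10)(9.63) = 793.51 J
Friction removes W_f = μ_k mg d = (0.45)(8.24)(10)(2.20) = 81.58 J
Energy reaching the spring: E = 793.51 − 81.58 = 711.94 J
At max compression ½kx² = E ⇒ x = √(2E/k) = √(2 × 711.94/3960) = 0.5996 m

x = 0.600 m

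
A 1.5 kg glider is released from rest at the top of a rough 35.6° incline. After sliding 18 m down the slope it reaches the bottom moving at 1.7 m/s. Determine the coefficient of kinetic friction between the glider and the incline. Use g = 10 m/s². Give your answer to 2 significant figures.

μ_k = 0.71

The energy dissipated by friction is the PE lost minus the KE gained:
mgL sinθ = 157.17 J; ½mv² = 2.1675 J
W_f = 157.17 − 2.1675 = 155.0 J
μ_k = W_f/(mg cosθ · L) = 155.0/(12.20 × 18) = 0.7061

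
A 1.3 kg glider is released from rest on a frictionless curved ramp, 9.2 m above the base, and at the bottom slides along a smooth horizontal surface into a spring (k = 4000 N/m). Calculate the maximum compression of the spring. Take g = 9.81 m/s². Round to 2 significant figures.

At max compression the glider is momentarily at rest: mgh = ½kx²
x = √(2mgh/k) = √(2 × 1.3 × 9.81 × 9.2 / 4000) = 0.2422 m

x = 0.24 m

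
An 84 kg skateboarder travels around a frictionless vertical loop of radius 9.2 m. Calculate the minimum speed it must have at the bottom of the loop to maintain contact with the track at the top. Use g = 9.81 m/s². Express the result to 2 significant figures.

At the top: mg = mv_top²/r ⇒ v_top² = gr = 90.25 m²/s²
Energy from bottom to top (height 2r): ½mv_bot² = ½mv_top² + mg(2r)
v_bot² = gr + 4gr = 5gr = 451.3
v_bot = √(5gr) = 21.24 m/s

v = 21 m/s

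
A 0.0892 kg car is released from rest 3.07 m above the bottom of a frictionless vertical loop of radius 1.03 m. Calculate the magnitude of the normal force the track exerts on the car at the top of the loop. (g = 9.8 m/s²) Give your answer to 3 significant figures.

N = 0.840 N

Energy from release to top (height 2r): mgh = ½mv_top² + mg(2r)
v_top² = 2g(h − 2r) = 2(9.8)(3.07 − 2.060) = 19.796 m²/s²
At the top, both N and weight point toward the centre: N + mg = mv_top²/r
N = m(v_top²/r − g) = 0.0892(19.796/1.03 − 9.8) = 0.8402 N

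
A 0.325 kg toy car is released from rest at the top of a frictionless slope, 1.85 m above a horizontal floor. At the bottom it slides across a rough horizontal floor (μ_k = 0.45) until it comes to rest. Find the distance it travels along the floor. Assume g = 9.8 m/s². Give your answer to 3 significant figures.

Energy bookkeeping (friction removes W_f = μ_k N d):
At rest all PE has been dissipated by friction: mgh = μ_k m g d
d = h/μ_k = 1.85/0.45 = 4.111 m

d = 4.11 m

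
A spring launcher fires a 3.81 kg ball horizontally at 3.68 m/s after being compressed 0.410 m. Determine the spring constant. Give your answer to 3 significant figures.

k = 307 N/m

Energy stored in the spring equals the launch KE: ½kx² = ½mv²
k = mv²/x² = (3.81)(3.68)²/(0.410)² = 306.9 N/m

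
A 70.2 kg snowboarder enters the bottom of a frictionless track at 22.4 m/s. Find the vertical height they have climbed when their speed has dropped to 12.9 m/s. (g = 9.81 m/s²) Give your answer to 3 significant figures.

Conservation of energy: ½mv₁² = ½mv₂² + mgh
h = (v₁² − v₂²)/(2g) = (22.4² − 12.9²)/(2 × 9.81) = 17.09 m

h = 17.1 m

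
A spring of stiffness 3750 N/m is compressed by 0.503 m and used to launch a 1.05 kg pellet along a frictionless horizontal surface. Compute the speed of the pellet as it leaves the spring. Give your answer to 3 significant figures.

v = 30.1 m/s

Spring PE converts entirely to kinetic energy: ½kx² = ½mv²
v = x√(k/m) = 0.503 × √(3750/1.05) = 30.06 m/s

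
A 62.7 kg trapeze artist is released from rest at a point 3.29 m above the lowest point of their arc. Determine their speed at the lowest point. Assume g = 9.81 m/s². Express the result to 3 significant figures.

Mechanical energy is conserved (no friction): mgh = ½mv²
The mass cancels from both sides.
v = √(2gh) = √(2 × 9.81 × 3.29) = √64.550 = 8.034 m/s

v = 8.03 m/s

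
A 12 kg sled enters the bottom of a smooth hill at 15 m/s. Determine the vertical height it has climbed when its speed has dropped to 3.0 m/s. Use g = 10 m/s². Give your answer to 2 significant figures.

Energy balance between the two points: ½mv₁² = ½mv₂² + mgh
h = (v₁² − v₂²)/(2g) = (15² − 3.0²)/(2 × 10) = 10.80 m

h = 11 m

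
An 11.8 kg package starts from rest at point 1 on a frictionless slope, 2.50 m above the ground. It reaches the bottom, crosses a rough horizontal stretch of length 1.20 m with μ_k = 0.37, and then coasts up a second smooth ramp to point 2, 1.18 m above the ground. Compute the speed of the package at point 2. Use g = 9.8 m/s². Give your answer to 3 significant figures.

v = 4.14 m/s

Energy at 1: mgh₁ = (11.8)(9.8)(2.50) = 289.10 J
Friction loss: W_f = μ_k mg d = 51.34 J
At 2: ½mv² + mgh₂ = mgh₁ − W_f
½mv² = 289.10 − 51.34 − 136.46 = 101.30 J
v = √(2 × 101.30/11.8) = 4.144 m/s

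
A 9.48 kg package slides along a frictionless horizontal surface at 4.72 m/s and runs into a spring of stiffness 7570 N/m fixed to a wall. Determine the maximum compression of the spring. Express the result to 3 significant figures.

At max compression the package is momentarily at rest: ½mv² = ½kx²
x = v√(m/k) = 4.72 × √(9.48/7570) = 0.1670 m

x = 0.167 m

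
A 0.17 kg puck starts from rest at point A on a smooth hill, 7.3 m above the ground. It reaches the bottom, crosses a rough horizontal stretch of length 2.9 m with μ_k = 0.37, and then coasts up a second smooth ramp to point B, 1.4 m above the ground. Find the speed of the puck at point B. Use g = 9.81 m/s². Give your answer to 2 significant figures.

Energy at A: mgh₁ = (0.17)(9.81)(7.3) = 12.174 J
Friction loss: W_f = μ_k mg d = 1.789 J
At B: ½mv² + mgh₂ = mgh₁ − W_f
½mv² = 12.174 − 1.789 − 2.3348 = 8.0500 J
v = √(2 × 8.0500/0.17) = 9.732 m/s

v = 9.7 m/s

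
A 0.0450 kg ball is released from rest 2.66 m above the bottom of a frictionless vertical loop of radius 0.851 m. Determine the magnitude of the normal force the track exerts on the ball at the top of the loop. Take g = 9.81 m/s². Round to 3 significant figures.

Energy from release to top (height 2r): mgh = ½mv_top² + mg(2r)
v_top² = 2g(h − 2r) = 2(9.81)(2.66 − 1.702) = 18.796 m²/s²
At the top, both N and weight point toward the centre: N + mg = mv_top²/r
N = m(v_top²/r − g) = 0.0450(18.796/0.851 − 9.81) = 0.5525 N

N = 0.552 N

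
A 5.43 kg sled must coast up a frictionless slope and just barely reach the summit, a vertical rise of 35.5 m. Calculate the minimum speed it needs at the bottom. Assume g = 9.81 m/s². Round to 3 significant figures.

At the top it is momentarily at rest, so all KE converts to PE: ½mv² = mgh
v = √(2gh) = √(2 × 9.81 × 35.5) = 26.39 m/s

v = 26.4 m/s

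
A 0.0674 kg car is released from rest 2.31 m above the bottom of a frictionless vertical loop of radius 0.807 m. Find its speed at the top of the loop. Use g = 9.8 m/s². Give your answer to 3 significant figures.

v = 3.69 m/s

Energy conservation: mgh = ½mv_top² + mg(2r)
v_top² = 2g(h − 2r) = 2(9.8)(2.31 − 1.614) = 13.64
v_top = 3.693 m/s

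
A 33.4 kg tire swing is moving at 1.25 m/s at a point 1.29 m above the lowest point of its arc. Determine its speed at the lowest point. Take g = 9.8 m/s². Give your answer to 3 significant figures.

Mechanical energy is conserved (no friction): ½mv₀² + mgh = ½mv²
v² = v₀² + 2gh = (1.25)² + 2(9.8)(1.29) = 26.847
v = √26.847 = 5.181 m/s

v = 5.18 m/s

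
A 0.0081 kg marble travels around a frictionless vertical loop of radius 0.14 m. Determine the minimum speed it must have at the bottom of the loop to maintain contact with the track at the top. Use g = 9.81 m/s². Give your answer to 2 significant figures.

v = 2.6 m/s

At the top: mg = mv_top²/r ⇒ v_top² = gr = 1.373 m²/s²
Energy from bottom to top (height 2r): ½mv_bot² = ½mv_top² + mg(2r)
v_bot² = gr + 4gr = 5gr = 6.867
v_bot = √(5gr) = 2.620 m/s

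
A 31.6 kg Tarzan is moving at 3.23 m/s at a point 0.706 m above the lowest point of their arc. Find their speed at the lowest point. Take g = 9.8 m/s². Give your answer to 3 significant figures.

v = 4.93 m/s

By conservation of mechanical energy, ½mv₀² + mgh = ½mv²
v² = v₀² + 2gh = (3.23)² + 2(9.8)(0.706) = 24.270
v = √24.270 = 4.927 m/s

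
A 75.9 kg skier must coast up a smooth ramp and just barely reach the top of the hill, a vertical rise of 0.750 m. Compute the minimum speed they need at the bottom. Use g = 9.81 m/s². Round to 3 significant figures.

v = 3.84 m/s

At the top they are momentarily at rest, so all KE converts to PE: ½mv² = mgh
v = √(2gh) = √(2 × 9.81 × 0.750) = 3.836 m/s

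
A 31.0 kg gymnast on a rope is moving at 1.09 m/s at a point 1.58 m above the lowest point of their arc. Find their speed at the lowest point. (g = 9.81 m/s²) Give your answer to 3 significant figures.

Energy conservation between the two points: ½mv₀² + mgh = ½mv²
v² = v₀² + 2gh = (1.09)² + 2(9.81)(1.58) = 32.188
v = √32.188 = 5.673 m/s

v = 5.67 m/s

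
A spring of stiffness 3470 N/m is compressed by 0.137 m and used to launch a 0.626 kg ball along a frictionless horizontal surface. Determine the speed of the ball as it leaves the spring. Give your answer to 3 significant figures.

Spring PE converts entirely to kinetic energy: ½kx² = ½mv²
v = x√(k/m) = 0.137 × √(3470/0.626) = 10.20 m/s

v = 10.2 m/s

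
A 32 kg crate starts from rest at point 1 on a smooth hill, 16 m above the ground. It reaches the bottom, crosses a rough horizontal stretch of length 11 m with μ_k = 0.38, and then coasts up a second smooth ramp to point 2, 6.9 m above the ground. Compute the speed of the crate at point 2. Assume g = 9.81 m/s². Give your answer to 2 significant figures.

Energy at 1: mgh₁ = (32)(9.81)(16) = 5022.7 J
Friction loss: W_f = μ_k mg d = 1312 J
At 2: ½mv² + mgh₂ = mgh₁ − W_f
½mv² = 5022.7 − 1312 − 2166.0 = 1544.5 J
v = √(2 × 1544.5/32) = 9.825 m/s

v = 9.8 m/s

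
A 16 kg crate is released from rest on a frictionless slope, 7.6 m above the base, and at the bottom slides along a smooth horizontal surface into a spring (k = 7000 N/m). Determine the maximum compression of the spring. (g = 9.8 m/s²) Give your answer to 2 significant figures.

x = 0.58 m

Energy conservation (no friction) from release to max compression: mgh = ½kx²
x = √(2mgh/k) = √(2 × 16 × 9.8 × 7.6 / 7000) = 0.5835 m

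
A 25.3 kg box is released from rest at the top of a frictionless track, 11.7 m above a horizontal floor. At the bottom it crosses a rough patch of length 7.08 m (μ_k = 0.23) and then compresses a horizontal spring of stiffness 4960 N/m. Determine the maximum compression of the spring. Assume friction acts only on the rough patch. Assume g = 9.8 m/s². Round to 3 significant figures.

x = 1.00 m

Initial energy: E₁ = mgh = (25.3)(9.8)(11.7) = 2900.9 J
Friction removes W_f = μ_k mg d = (0.23)(25.3)(9.8)(7.08) = 403.7 J
Energy reaching the spring: E = 2900.9 − 403.7 = 2497.2 J
At max compression ½kx² = E ⇒ x = √(2E/k) = √(2 × 2497.2/4960) = 1.003 m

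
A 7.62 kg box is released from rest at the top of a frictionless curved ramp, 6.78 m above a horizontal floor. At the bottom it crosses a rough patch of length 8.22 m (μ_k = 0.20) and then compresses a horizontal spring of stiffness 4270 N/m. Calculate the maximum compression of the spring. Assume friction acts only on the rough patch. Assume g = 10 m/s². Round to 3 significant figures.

Initial energy: E₁ = mgh = (7.62)(10)(6.78) = 516.64 J
Friction removes W_f = μ_k mg d = (0.20)(7.62)(10)(8.22) = 125.3 J
Energy reaching the spring: E = 516.64 − 125.3 = 391.36 J
At max compression ½kx² = E ⇒ x = √(2E/k) = √(2 × 391.36/4270) = 0.4281 m

x = 0.428 m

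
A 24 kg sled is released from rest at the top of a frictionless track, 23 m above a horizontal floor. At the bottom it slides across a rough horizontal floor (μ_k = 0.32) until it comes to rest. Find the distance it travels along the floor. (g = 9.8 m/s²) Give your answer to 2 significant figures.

Energy at the top = energy at the end + work done against friction:
At rest all PE has been dissipated by friction: mgh = μ_k m g d
d = h/μ_k = 23/0.32 = 71.88 m

d = 72 m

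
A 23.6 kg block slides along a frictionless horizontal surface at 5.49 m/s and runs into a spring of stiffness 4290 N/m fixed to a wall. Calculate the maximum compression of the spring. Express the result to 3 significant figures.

x = 0.407 m

All KE is stored as spring PE at maximum compression: ½mv² = ½kx²
x = v√(m/k) = 5.49 × √(23.6/4290) = 0.4072 m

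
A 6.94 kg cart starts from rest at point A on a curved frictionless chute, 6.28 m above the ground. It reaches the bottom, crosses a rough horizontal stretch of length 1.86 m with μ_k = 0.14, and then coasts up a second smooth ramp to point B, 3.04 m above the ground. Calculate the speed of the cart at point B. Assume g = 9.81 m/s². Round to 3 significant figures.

v = 7.65 m/s

Energy at A: mgh₁ = (6.94)(9.81)(6.28) = 427.55 J
Friction loss: W_f = μ_k mg d = 17.73 J
At B: ½mv² + mgh₂ = mgh₁ − W_f
½mv² = 427.55 − 17.73 − 206.97 = 202.86 J
v = √(2 × 202.86/6.94) = 7.646 m/s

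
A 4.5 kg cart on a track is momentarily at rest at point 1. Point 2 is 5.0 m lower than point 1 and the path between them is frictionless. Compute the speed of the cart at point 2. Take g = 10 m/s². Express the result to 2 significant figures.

v = 10 m/s

By conservation of mechanical energy, mgh = ½mv²
v = √(2gh) = √(2 × 10 × 5.0) = √100.00 = 10.00 m/s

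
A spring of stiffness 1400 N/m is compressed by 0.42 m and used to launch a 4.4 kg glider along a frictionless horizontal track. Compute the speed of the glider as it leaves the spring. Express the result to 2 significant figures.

The glider leaves the spring when the spring is at natural length, so ½kx² = ½mv²
v = x√(k/m) = 0.42 × √(1400/4.4) = 7.492 m/s

v = 7.5 m/s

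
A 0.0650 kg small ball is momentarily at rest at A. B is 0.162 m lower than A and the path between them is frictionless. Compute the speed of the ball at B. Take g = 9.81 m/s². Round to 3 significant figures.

v = 1.78 m/s

Energy conservation between the two points: mgh = ½mv²
v = √(2gh) = √(2 × 9.81 × 0.162) = √3.1784 = 1.783 m/s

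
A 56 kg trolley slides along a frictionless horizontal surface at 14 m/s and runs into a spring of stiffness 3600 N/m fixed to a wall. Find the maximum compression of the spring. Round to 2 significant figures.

x = 1.7 m

All KE is stored as spring PE at maximum compression: ½mv² = ½kx²
x = v√(m/k) = 14 × √(56/3600) = 1.746 m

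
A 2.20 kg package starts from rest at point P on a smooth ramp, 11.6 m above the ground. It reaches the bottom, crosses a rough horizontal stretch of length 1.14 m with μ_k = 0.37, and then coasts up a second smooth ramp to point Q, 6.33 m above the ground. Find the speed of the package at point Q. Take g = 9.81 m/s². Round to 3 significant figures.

Energy at P: mgh₁ = (2.20)(9.81)(11.6) = 250.35 J
Friction loss: W_f = μ_k mg d = 9.103 J
At Q: ½mv² + mgh₂ = mgh₁ − W_f
½mv² = 250.35 − 9.103 − 136.61 = 104.63 J
v = √(2 × 104.63/2.20) = 9.753 m/s

v = 9.75 m/s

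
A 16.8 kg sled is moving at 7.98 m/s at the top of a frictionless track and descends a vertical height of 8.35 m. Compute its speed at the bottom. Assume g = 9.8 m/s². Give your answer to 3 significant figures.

v = 15.1 m/s

By conservation of mechanical energy, ½mv₀² + mgh = ½mv²
The mass cancels from both sides.
v² = v₀² + 2gh = (7.98)² + 2(9.8)(8.35) = 227.34
v = √227.34 = 15.08 m/s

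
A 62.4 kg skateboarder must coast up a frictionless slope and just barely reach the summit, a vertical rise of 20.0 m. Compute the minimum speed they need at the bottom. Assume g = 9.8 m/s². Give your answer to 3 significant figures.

v = 19.8 m/s

At the top they are momentarily at rest, so all KE converts to PE: ½mv² = mgh
v = √(2gh) = √(2 × 9.8 × 20.0) = 19.80 m/s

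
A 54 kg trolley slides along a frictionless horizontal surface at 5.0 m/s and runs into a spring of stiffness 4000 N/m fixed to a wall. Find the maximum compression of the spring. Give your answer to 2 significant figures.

x = 0.58 m

At max compression the trolley is momentarily at rest: ½mv² = ½kx²
x = v√(m/k) = 5.0 × √(54/4000) = 0.5809 m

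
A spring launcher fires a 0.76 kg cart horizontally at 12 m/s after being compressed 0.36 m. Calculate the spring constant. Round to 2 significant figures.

k = 840 N/m

Energy stored in the spring equals the launch KE: ½kx² = ½mv²
k = mv²/x² = (0.76)(12)²/(0.36)² = 844.4 N/m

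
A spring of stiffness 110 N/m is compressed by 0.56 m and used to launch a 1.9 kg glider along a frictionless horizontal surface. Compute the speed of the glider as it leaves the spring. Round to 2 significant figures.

v = 4.3 m/s

Conservation of energy: ½kx² = ½mv²
v = x√(k/m) = 0.56 × √(110/1.9) = 4.261 m/s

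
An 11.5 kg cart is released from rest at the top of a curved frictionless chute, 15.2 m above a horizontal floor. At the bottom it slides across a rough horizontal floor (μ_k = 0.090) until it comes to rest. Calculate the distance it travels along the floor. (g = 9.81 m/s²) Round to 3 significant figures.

Energy at the top = energy at the end + work done against friction:
At rest all PE has been dissipated by friction: mgh = μ_k m g d
d = h/μ_k = 15.2/0.090 = 168.9 m

d = 169 m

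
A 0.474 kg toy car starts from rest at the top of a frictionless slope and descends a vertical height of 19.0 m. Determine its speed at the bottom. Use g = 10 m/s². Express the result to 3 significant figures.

Energy conservation between the two points: mgh = ½mv²
The mass cancels from both sides.
v = √(2gh) = √(2 × 10 × 19.0) = √380.00 = 19.49 m/s

v = 19.5 m/s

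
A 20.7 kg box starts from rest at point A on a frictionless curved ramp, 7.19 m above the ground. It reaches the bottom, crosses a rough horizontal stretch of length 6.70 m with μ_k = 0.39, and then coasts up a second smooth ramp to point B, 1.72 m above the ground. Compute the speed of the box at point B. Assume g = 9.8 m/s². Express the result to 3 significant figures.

Energy at A: mgh₁ = (20.7)(9.8)(7.19) = 1458.6 J
Friction loss: W_f = μ_k mg d = 530.1 J
At B: ½mv² + mgh₂ = mgh₁ − W_f
½mv² = 1458.6 − 530.1 − 348.92 = 579.57 J
v = √(2 × 579.57/20.7) = 7.483 m/s

v = 7.48 m/s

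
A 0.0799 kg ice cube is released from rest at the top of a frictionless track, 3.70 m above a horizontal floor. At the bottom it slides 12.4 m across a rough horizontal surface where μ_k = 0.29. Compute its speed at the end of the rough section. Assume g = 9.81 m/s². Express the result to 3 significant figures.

v = 1.43 m/s

Energy bookkeeping (friction removes W_f = μ_k N d):
mgh = ½mv² + μ_k m g d
W_f = μ_k mg d = (0.29)(0.0799)(9.81)(12.4) = 2.819 J
½mv² = mgh − W_f = 2.9001 − 2.819 = 0.081517 J
v = √(2 × 0.081517/0.0799) = 1.428 m/s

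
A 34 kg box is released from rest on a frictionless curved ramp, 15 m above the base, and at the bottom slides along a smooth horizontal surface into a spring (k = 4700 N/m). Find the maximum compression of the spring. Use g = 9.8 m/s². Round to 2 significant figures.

Energy conservation (no friction) from release to max compression: mgh = ½kx²
x = √(2mgh/k) = √(2 × 34 × 9.8 × 15 / 4700) = 1.458 m

x = 1.5 m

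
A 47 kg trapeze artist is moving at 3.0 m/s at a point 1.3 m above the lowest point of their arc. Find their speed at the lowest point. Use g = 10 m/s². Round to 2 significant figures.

Energy conservation between the two points: ½mv₀² + mgh = ½mv²
The mass cancels from both sides.
v² = v₀² + 2gh = (3.0)² + 2(10)(1.3) = 35.000
v = √35.000 = 5.916 m/s

v = 5.9 m/s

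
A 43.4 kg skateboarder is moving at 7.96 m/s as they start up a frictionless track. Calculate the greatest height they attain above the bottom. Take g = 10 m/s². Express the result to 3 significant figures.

h = 3.17 m

By energy conservation, ½mv² = mgh
h = v²/(2g) = 7.96²/(2 × 10) = 3.168 m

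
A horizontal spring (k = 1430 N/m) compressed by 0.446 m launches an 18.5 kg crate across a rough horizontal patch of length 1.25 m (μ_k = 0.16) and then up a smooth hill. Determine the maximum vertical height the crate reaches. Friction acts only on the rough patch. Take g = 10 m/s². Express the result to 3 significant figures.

Spring energy: E₀ = ½kx² = ½(1430)(0.446)² = 142.22 J
Friction: W_f = μ_k mg d = (0.16)(18.5)(10)(1.25) = 37.00 J
Energy at base of ramp: E = 142.22 − 37.00 = 105.22 J
At max height all remaining energy is PE: mgh = E ⇒ h = E/(mg) = 105.22/(18.5 × 10) = 0.5688 m

h = 0.569 m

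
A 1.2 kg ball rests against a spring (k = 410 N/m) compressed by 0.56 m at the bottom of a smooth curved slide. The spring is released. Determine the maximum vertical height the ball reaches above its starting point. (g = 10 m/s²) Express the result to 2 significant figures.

At maximum height the ball is at rest, so ½kx² = mgh
h = kx²/(2mg) = (410)(0.56)²/(2 × 1.2 × 10) = 5.357 m

h = 5.4 m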